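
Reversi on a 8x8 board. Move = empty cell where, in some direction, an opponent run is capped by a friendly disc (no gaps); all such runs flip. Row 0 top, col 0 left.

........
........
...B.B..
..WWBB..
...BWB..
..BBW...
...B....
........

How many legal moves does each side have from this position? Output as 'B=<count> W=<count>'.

-- B to move --
(2,1): flips 1 -> legal
(2,2): no bracket -> illegal
(2,4): no bracket -> illegal
(3,1): flips 2 -> legal
(4,1): flips 1 -> legal
(4,2): no bracket -> illegal
(5,5): flips 1 -> legal
(6,4): flips 2 -> legal
(6,5): flips 1 -> legal
B mobility = 6
-- W to move --
(1,2): no bracket -> illegal
(1,3): flips 1 -> legal
(1,4): flips 1 -> legal
(1,5): no bracket -> illegal
(1,6): no bracket -> illegal
(2,2): no bracket -> illegal
(2,4): flips 1 -> legal
(2,6): flips 1 -> legal
(3,6): flips 3 -> legal
(4,1): no bracket -> illegal
(4,2): flips 1 -> legal
(4,6): flips 1 -> legal
(5,1): flips 2 -> legal
(5,5): no bracket -> illegal
(5,6): no bracket -> illegal
(6,1): no bracket -> illegal
(6,2): flips 1 -> legal
(6,4): no bracket -> illegal
(7,2): flips 1 -> legal
(7,3): flips 3 -> legal
(7,4): no bracket -> illegal
W mobility = 11

Answer: B=6 W=11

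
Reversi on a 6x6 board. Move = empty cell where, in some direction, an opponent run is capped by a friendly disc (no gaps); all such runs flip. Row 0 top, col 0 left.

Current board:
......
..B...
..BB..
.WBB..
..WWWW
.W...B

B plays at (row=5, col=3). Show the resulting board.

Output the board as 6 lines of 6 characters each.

Place B at (5,3); scan 8 dirs for brackets.
Dir NW: opp run (4,2) (3,1), next='.' -> no flip
Dir N: opp run (4,3) capped by B -> flip
Dir NE: opp run (4,4), next='.' -> no flip
Dir W: first cell '.' (not opp) -> no flip
Dir E: first cell '.' (not opp) -> no flip
Dir SW: edge -> no flip
Dir S: edge -> no flip
Dir SE: edge -> no flip
All flips: (4,3)

Answer: ......
..B...
..BB..
.WBB..
..WBWW
.W.B.B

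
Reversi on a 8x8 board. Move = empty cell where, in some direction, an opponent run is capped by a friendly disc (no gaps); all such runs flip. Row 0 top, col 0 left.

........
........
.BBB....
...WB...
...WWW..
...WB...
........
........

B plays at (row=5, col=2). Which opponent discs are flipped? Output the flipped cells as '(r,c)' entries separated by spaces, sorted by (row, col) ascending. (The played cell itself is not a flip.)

Answer: (4,3) (5,3)

Derivation:
Dir NW: first cell '.' (not opp) -> no flip
Dir N: first cell '.' (not opp) -> no flip
Dir NE: opp run (4,3) capped by B -> flip
Dir W: first cell '.' (not opp) -> no flip
Dir E: opp run (5,3) capped by B -> flip
Dir SW: first cell '.' (not opp) -> no flip
Dir S: first cell '.' (not opp) -> no flip
Dir SE: first cell '.' (not opp) -> no flip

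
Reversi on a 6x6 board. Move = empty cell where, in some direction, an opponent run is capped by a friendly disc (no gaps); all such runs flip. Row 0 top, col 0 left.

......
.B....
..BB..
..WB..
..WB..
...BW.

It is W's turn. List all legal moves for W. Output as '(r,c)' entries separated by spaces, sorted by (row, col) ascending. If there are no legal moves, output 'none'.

(0,0): no bracket -> illegal
(0,1): no bracket -> illegal
(0,2): no bracket -> illegal
(1,0): no bracket -> illegal
(1,2): flips 1 -> legal
(1,3): no bracket -> illegal
(1,4): flips 1 -> legal
(2,0): no bracket -> illegal
(2,1): no bracket -> illegal
(2,4): flips 1 -> legal
(3,1): no bracket -> illegal
(3,4): flips 1 -> legal
(4,4): flips 1 -> legal
(5,2): flips 1 -> legal

Answer: (1,2) (1,4) (2,4) (3,4) (4,4) (5,2)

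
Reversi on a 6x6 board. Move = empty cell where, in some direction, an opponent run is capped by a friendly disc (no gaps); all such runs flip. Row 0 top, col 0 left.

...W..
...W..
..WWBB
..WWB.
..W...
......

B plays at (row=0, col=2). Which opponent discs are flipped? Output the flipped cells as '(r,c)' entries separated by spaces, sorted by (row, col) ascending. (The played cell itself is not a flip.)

Dir NW: edge -> no flip
Dir N: edge -> no flip
Dir NE: edge -> no flip
Dir W: first cell '.' (not opp) -> no flip
Dir E: opp run (0,3), next='.' -> no flip
Dir SW: first cell '.' (not opp) -> no flip
Dir S: first cell '.' (not opp) -> no flip
Dir SE: opp run (1,3) capped by B -> flip

Answer: (1,3)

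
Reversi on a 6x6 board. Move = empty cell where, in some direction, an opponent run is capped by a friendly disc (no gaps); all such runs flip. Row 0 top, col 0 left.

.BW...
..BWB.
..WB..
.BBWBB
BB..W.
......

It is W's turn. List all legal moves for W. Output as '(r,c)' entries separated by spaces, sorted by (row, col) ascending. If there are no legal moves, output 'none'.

Answer: (0,0) (1,1) (1,5) (2,4) (3,0) (4,2)

Derivation:
(0,0): flips 1 -> legal
(0,3): no bracket -> illegal
(0,4): no bracket -> illegal
(0,5): no bracket -> illegal
(1,0): no bracket -> illegal
(1,1): flips 1 -> legal
(1,5): flips 1 -> legal
(2,0): no bracket -> illegal
(2,1): no bracket -> illegal
(2,4): flips 2 -> legal
(2,5): no bracket -> illegal
(3,0): flips 2 -> legal
(4,2): flips 1 -> legal
(4,3): no bracket -> illegal
(4,5): no bracket -> illegal
(5,0): no bracket -> illegal
(5,1): no bracket -> illegal
(5,2): no bracket -> illegal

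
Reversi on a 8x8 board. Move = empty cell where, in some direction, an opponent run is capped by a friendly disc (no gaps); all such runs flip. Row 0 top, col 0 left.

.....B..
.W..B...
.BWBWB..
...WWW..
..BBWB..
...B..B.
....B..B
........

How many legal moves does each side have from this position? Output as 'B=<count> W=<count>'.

Answer: B=4 W=15

Derivation:
-- B to move --
(0,0): no bracket -> illegal
(0,1): flips 1 -> legal
(0,2): no bracket -> illegal
(1,0): no bracket -> illegal
(1,2): no bracket -> illegal
(1,3): no bracket -> illegal
(1,5): flips 2 -> legal
(2,0): no bracket -> illegal
(2,6): flips 2 -> legal
(3,1): no bracket -> illegal
(3,2): no bracket -> illegal
(3,6): no bracket -> illegal
(4,6): no bracket -> illegal
(5,4): flips 3 -> legal
(5,5): no bracket -> illegal
B mobility = 4
-- W to move --
(0,3): no bracket -> illegal
(0,4): flips 1 -> legal
(0,6): no bracket -> illegal
(1,0): no bracket -> illegal
(1,2): flips 1 -> legal
(1,3): flips 1 -> legal
(1,5): flips 1 -> legal
(1,6): flips 1 -> legal
(2,0): flips 1 -> legal
(2,6): flips 1 -> legal
(3,0): no bracket -> illegal
(3,1): flips 1 -> legal
(3,2): no bracket -> illegal
(3,6): no bracket -> illegal
(4,1): flips 2 -> legal
(4,6): flips 1 -> legal
(4,7): no bracket -> illegal
(5,1): flips 1 -> legal
(5,2): flips 1 -> legal
(5,4): no bracket -> illegal
(5,5): flips 1 -> legal
(5,7): no bracket -> illegal
(6,2): flips 1 -> legal
(6,3): flips 2 -> legal
(6,5): no bracket -> illegal
(6,6): no bracket -> illegal
(7,3): no bracket -> illegal
(7,4): no bracket -> illegal
(7,5): no bracket -> illegal
(7,6): no bracket -> illegal
(7,7): no bracket -> illegal
W mobility = 15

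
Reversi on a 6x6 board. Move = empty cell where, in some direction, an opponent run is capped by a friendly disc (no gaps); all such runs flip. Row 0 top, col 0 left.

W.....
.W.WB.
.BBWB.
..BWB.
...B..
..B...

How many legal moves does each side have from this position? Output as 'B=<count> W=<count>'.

Answer: B=7 W=9

Derivation:
-- B to move --
(0,1): flips 1 -> legal
(0,2): flips 1 -> legal
(0,3): flips 3 -> legal
(0,4): flips 1 -> legal
(1,0): no bracket -> illegal
(1,2): flips 2 -> legal
(2,0): no bracket -> illegal
(4,2): flips 1 -> legal
(4,4): flips 1 -> legal
B mobility = 7
-- W to move --
(0,3): no bracket -> illegal
(0,4): no bracket -> illegal
(0,5): flips 1 -> legal
(1,0): no bracket -> illegal
(1,2): no bracket -> illegal
(1,5): flips 2 -> legal
(2,0): flips 2 -> legal
(2,5): flips 1 -> legal
(3,0): no bracket -> illegal
(3,1): flips 3 -> legal
(3,5): flips 2 -> legal
(4,1): flips 1 -> legal
(4,2): no bracket -> illegal
(4,4): no bracket -> illegal
(4,5): flips 1 -> legal
(5,1): no bracket -> illegal
(5,3): flips 1 -> legal
(5,4): no bracket -> illegal
W mobility = 9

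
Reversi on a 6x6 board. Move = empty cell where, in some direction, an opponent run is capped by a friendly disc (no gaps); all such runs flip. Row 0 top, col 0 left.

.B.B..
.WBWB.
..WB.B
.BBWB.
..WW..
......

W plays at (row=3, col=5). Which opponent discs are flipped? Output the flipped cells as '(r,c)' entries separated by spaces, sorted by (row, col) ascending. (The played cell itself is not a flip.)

Answer: (3,4)

Derivation:
Dir NW: first cell '.' (not opp) -> no flip
Dir N: opp run (2,5), next='.' -> no flip
Dir NE: edge -> no flip
Dir W: opp run (3,4) capped by W -> flip
Dir E: edge -> no flip
Dir SW: first cell '.' (not opp) -> no flip
Dir S: first cell '.' (not opp) -> no flip
Dir SE: edge -> no flip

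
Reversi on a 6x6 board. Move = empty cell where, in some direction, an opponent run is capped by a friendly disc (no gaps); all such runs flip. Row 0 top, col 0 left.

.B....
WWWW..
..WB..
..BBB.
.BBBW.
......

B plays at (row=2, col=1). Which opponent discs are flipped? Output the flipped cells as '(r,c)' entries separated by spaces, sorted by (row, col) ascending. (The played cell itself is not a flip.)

Dir NW: opp run (1,0), next=edge -> no flip
Dir N: opp run (1,1) capped by B -> flip
Dir NE: opp run (1,2), next='.' -> no flip
Dir W: first cell '.' (not opp) -> no flip
Dir E: opp run (2,2) capped by B -> flip
Dir SW: first cell '.' (not opp) -> no flip
Dir S: first cell '.' (not opp) -> no flip
Dir SE: first cell 'B' (not opp) -> no flip

Answer: (1,1) (2,2)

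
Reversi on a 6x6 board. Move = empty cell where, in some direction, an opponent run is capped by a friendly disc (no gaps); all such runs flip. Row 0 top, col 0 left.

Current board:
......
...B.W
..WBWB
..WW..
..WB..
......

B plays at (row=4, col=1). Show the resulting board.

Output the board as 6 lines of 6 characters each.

Answer: ......
...B.W
..WBWB
..BW..
.BBB..
......

Derivation:
Place B at (4,1); scan 8 dirs for brackets.
Dir NW: first cell '.' (not opp) -> no flip
Dir N: first cell '.' (not opp) -> no flip
Dir NE: opp run (3,2) capped by B -> flip
Dir W: first cell '.' (not opp) -> no flip
Dir E: opp run (4,2) capped by B -> flip
Dir SW: first cell '.' (not opp) -> no flip
Dir S: first cell '.' (not opp) -> no flip
Dir SE: first cell '.' (not opp) -> no flip
All flips: (3,2) (4,2)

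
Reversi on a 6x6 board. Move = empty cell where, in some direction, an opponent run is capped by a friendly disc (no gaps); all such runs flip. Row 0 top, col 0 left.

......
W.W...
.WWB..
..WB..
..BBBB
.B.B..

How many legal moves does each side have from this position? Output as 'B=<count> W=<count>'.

Answer: B=6 W=6

Derivation:
-- B to move --
(0,0): no bracket -> illegal
(0,1): flips 1 -> legal
(0,2): flips 3 -> legal
(0,3): no bracket -> illegal
(1,1): flips 1 -> legal
(1,3): no bracket -> illegal
(2,0): flips 2 -> legal
(3,0): no bracket -> illegal
(3,1): flips 1 -> legal
(4,1): flips 1 -> legal
B mobility = 6
-- W to move --
(1,3): no bracket -> illegal
(1,4): flips 1 -> legal
(2,4): flips 1 -> legal
(3,1): no bracket -> illegal
(3,4): flips 2 -> legal
(3,5): no bracket -> illegal
(4,0): no bracket -> illegal
(4,1): no bracket -> illegal
(5,0): no bracket -> illegal
(5,2): flips 1 -> legal
(5,4): flips 1 -> legal
(5,5): flips 2 -> legal
W mobility = 6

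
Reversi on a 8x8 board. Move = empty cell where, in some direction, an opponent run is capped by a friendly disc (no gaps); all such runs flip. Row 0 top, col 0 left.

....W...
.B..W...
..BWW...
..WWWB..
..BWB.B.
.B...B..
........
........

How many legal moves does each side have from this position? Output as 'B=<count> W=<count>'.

Answer: B=4 W=11

Derivation:
-- B to move --
(0,3): no bracket -> illegal
(0,5): no bracket -> illegal
(1,2): no bracket -> illegal
(1,3): flips 1 -> legal
(1,5): flips 2 -> legal
(2,1): no bracket -> illegal
(2,5): flips 2 -> legal
(3,1): flips 3 -> legal
(4,1): no bracket -> illegal
(4,5): no bracket -> illegal
(5,2): no bracket -> illegal
(5,3): no bracket -> illegal
(5,4): no bracket -> illegal
B mobility = 4
-- W to move --
(0,0): flips 2 -> legal
(0,1): no bracket -> illegal
(0,2): no bracket -> illegal
(1,0): no bracket -> illegal
(1,2): flips 1 -> legal
(1,3): no bracket -> illegal
(2,0): no bracket -> illegal
(2,1): flips 1 -> legal
(2,5): no bracket -> illegal
(2,6): no bracket -> illegal
(3,1): no bracket -> illegal
(3,6): flips 1 -> legal
(3,7): no bracket -> illegal
(4,0): no bracket -> illegal
(4,1): flips 1 -> legal
(4,5): flips 1 -> legal
(4,7): no bracket -> illegal
(5,0): no bracket -> illegal
(5,2): flips 1 -> legal
(5,3): no bracket -> illegal
(5,4): flips 1 -> legal
(5,6): no bracket -> illegal
(5,7): flips 2 -> legal
(6,0): flips 2 -> legal
(6,1): no bracket -> illegal
(6,2): no bracket -> illegal
(6,4): no bracket -> illegal
(6,5): no bracket -> illegal
(6,6): flips 2 -> legal
W mobility = 11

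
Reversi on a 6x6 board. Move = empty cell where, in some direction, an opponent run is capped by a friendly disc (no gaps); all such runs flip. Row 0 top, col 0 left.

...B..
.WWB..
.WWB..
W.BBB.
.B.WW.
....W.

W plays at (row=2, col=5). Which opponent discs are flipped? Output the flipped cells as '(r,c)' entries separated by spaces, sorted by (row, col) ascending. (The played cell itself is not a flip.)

Dir NW: first cell '.' (not opp) -> no flip
Dir N: first cell '.' (not opp) -> no flip
Dir NE: edge -> no flip
Dir W: first cell '.' (not opp) -> no flip
Dir E: edge -> no flip
Dir SW: opp run (3,4) capped by W -> flip
Dir S: first cell '.' (not opp) -> no flip
Dir SE: edge -> no flip

Answer: (3,4)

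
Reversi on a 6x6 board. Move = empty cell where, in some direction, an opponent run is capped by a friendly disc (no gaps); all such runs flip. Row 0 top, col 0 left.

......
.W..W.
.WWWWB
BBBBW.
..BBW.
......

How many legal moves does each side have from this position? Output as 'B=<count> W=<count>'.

-- B to move --
(0,0): flips 2 -> legal
(0,1): flips 2 -> legal
(0,2): no bracket -> illegal
(0,3): flips 1 -> legal
(0,4): no bracket -> illegal
(0,5): flips 2 -> legal
(1,0): flips 1 -> legal
(1,2): flips 2 -> legal
(1,3): flips 2 -> legal
(1,5): flips 1 -> legal
(2,0): flips 4 -> legal
(3,5): flips 1 -> legal
(4,5): flips 1 -> legal
(5,3): no bracket -> illegal
(5,4): no bracket -> illegal
(5,5): flips 1 -> legal
B mobility = 12
-- W to move --
(1,5): no bracket -> illegal
(2,0): no bracket -> illegal
(3,5): no bracket -> illegal
(4,0): flips 1 -> legal
(4,1): flips 4 -> legal
(5,1): flips 2 -> legal
(5,2): flips 3 -> legal
(5,3): flips 2 -> legal
(5,4): flips 2 -> legal
W mobility = 6

Answer: B=12 W=6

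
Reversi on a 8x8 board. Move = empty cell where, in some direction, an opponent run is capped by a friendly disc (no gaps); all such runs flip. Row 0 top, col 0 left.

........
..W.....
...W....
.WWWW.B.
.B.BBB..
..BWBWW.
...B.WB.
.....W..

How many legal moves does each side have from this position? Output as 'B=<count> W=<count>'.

-- B to move --
(0,1): flips 3 -> legal
(0,2): no bracket -> illegal
(0,3): no bracket -> illegal
(1,1): no bracket -> illegal
(1,3): flips 2 -> legal
(1,4): flips 2 -> legal
(2,0): no bracket -> illegal
(2,1): flips 2 -> legal
(2,2): flips 1 -> legal
(2,4): flips 1 -> legal
(2,5): flips 1 -> legal
(3,0): no bracket -> illegal
(3,5): no bracket -> illegal
(4,0): no bracket -> illegal
(4,2): no bracket -> illegal
(4,6): flips 1 -> legal
(4,7): no bracket -> illegal
(5,7): flips 2 -> legal
(6,2): flips 1 -> legal
(6,4): flips 1 -> legal
(6,7): flips 1 -> legal
(7,4): no bracket -> illegal
(7,6): flips 1 -> legal
B mobility = 13
-- W to move --
(2,5): no bracket -> illegal
(2,6): no bracket -> illegal
(2,7): no bracket -> illegal
(3,0): no bracket -> illegal
(3,5): flips 2 -> legal
(3,7): no bracket -> illegal
(4,0): no bracket -> illegal
(4,2): no bracket -> illegal
(4,6): no bracket -> illegal
(4,7): no bracket -> illegal
(5,0): flips 1 -> legal
(5,1): flips 2 -> legal
(5,7): flips 1 -> legal
(6,1): flips 2 -> legal
(6,2): no bracket -> illegal
(6,4): flips 2 -> legal
(6,7): flips 1 -> legal
(7,2): no bracket -> illegal
(7,3): flips 1 -> legal
(7,4): no bracket -> illegal
(7,6): flips 1 -> legal
(7,7): flips 1 -> legal
W mobility = 10

Answer: B=13 W=10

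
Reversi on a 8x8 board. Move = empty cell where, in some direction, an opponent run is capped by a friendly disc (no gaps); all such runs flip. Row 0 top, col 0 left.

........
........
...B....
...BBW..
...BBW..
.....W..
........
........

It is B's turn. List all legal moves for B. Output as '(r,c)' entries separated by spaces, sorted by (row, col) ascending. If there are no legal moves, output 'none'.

Answer: (2,6) (3,6) (4,6) (5,6) (6,6)

Derivation:
(2,4): no bracket -> illegal
(2,5): no bracket -> illegal
(2,6): flips 1 -> legal
(3,6): flips 1 -> legal
(4,6): flips 1 -> legal
(5,4): no bracket -> illegal
(5,6): flips 1 -> legal
(6,4): no bracket -> illegal
(6,5): no bracket -> illegal
(6,6): flips 1 -> legal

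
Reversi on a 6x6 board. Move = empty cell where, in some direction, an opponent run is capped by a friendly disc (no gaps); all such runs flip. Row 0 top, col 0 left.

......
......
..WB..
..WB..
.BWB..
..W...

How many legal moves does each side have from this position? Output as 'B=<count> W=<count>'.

Answer: B=4 W=8

Derivation:
-- B to move --
(1,1): flips 1 -> legal
(1,2): no bracket -> illegal
(1,3): no bracket -> illegal
(2,1): flips 2 -> legal
(3,1): flips 1 -> legal
(5,1): flips 1 -> legal
(5,3): no bracket -> illegal
B mobility = 4
-- W to move --
(1,2): no bracket -> illegal
(1,3): no bracket -> illegal
(1,4): flips 1 -> legal
(2,4): flips 2 -> legal
(3,0): flips 1 -> legal
(3,1): no bracket -> illegal
(3,4): flips 2 -> legal
(4,0): flips 1 -> legal
(4,4): flips 2 -> legal
(5,0): flips 1 -> legal
(5,1): no bracket -> illegal
(5,3): no bracket -> illegal
(5,4): flips 1 -> legal
W mobility = 8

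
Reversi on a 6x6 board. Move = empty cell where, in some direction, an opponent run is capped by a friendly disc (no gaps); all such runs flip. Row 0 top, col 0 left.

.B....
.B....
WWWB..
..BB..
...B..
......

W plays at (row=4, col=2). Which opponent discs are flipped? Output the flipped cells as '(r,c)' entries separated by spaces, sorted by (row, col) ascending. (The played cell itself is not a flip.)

Answer: (3,2)

Derivation:
Dir NW: first cell '.' (not opp) -> no flip
Dir N: opp run (3,2) capped by W -> flip
Dir NE: opp run (3,3), next='.' -> no flip
Dir W: first cell '.' (not opp) -> no flip
Dir E: opp run (4,3), next='.' -> no flip
Dir SW: first cell '.' (not opp) -> no flip
Dir S: first cell '.' (not opp) -> no flip
Dir SE: first cell '.' (not opp) -> no flip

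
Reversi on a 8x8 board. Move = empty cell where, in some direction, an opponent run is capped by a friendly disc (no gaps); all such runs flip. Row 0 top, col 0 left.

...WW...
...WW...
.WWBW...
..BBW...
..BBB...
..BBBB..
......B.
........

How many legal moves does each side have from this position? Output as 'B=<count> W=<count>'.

-- B to move --
(0,2): no bracket -> illegal
(0,5): flips 1 -> legal
(1,0): flips 1 -> legal
(1,1): flips 1 -> legal
(1,2): flips 1 -> legal
(1,5): flips 1 -> legal
(2,0): flips 2 -> legal
(2,5): flips 2 -> legal
(3,0): no bracket -> illegal
(3,1): no bracket -> illegal
(3,5): flips 1 -> legal
(4,5): flips 1 -> legal
B mobility = 9
-- W to move --
(1,2): flips 1 -> legal
(3,1): flips 2 -> legal
(3,5): no bracket -> illegal
(4,1): flips 2 -> legal
(4,5): no bracket -> illegal
(4,6): no bracket -> illegal
(5,1): flips 2 -> legal
(5,6): no bracket -> illegal
(5,7): no bracket -> illegal
(6,1): flips 2 -> legal
(6,2): flips 3 -> legal
(6,3): flips 4 -> legal
(6,4): flips 2 -> legal
(6,5): flips 3 -> legal
(6,7): no bracket -> illegal
(7,5): no bracket -> illegal
(7,6): no bracket -> illegal
(7,7): flips 4 -> legal
W mobility = 10

Answer: B=9 W=10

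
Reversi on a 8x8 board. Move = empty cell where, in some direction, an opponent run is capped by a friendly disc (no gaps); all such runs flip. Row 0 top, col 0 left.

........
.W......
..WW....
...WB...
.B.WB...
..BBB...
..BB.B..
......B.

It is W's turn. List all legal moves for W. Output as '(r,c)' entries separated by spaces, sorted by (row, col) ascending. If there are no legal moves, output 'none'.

Answer: (2,5) (3,5) (4,5) (5,5) (6,1) (7,3)

Derivation:
(2,4): no bracket -> illegal
(2,5): flips 1 -> legal
(3,0): no bracket -> illegal
(3,1): no bracket -> illegal
(3,2): no bracket -> illegal
(3,5): flips 1 -> legal
(4,0): no bracket -> illegal
(4,2): no bracket -> illegal
(4,5): flips 2 -> legal
(5,0): no bracket -> illegal
(5,1): no bracket -> illegal
(5,5): flips 1 -> legal
(5,6): no bracket -> illegal
(6,1): flips 1 -> legal
(6,4): no bracket -> illegal
(6,6): no bracket -> illegal
(6,7): no bracket -> illegal
(7,1): no bracket -> illegal
(7,2): no bracket -> illegal
(7,3): flips 2 -> legal
(7,4): no bracket -> illegal
(7,5): no bracket -> illegal
(7,7): no bracket -> illegal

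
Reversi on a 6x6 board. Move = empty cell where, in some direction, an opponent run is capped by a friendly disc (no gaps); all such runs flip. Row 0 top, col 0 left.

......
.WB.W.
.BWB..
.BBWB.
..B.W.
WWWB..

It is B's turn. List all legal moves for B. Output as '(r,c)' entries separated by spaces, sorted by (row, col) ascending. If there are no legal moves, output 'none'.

Answer: (0,1) (0,5) (1,0) (1,3) (2,4) (3,5) (4,3) (5,4)

Derivation:
(0,0): no bracket -> illegal
(0,1): flips 1 -> legal
(0,2): no bracket -> illegal
(0,3): no bracket -> illegal
(0,4): no bracket -> illegal
(0,5): flips 1 -> legal
(1,0): flips 1 -> legal
(1,3): flips 1 -> legal
(1,5): no bracket -> illegal
(2,0): no bracket -> illegal
(2,4): flips 1 -> legal
(2,5): no bracket -> illegal
(3,5): flips 1 -> legal
(4,0): no bracket -> illegal
(4,1): no bracket -> illegal
(4,3): flips 1 -> legal
(4,5): no bracket -> illegal
(5,4): flips 1 -> legal
(5,5): no bracket -> illegal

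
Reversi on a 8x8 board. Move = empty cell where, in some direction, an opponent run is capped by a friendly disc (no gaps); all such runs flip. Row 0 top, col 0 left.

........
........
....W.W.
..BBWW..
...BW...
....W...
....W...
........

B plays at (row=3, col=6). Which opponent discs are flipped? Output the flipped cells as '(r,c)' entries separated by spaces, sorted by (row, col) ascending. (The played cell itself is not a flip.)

Dir NW: first cell '.' (not opp) -> no flip
Dir N: opp run (2,6), next='.' -> no flip
Dir NE: first cell '.' (not opp) -> no flip
Dir W: opp run (3,5) (3,4) capped by B -> flip
Dir E: first cell '.' (not opp) -> no flip
Dir SW: first cell '.' (not opp) -> no flip
Dir S: first cell '.' (not opp) -> no flip
Dir SE: first cell '.' (not opp) -> no flip

Answer: (3,4) (3,5)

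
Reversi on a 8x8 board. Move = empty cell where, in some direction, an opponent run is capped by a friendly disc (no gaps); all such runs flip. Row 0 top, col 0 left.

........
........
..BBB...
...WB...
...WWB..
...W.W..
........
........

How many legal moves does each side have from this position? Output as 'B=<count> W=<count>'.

-- B to move --
(3,2): flips 1 -> legal
(3,5): no bracket -> illegal
(4,2): flips 3 -> legal
(4,6): no bracket -> illegal
(5,2): flips 1 -> legal
(5,4): flips 1 -> legal
(5,6): no bracket -> illegal
(6,2): no bracket -> illegal
(6,3): flips 3 -> legal
(6,4): no bracket -> illegal
(6,5): flips 1 -> legal
(6,6): flips 3 -> legal
B mobility = 7
-- W to move --
(1,1): flips 1 -> legal
(1,2): no bracket -> illegal
(1,3): flips 1 -> legal
(1,4): flips 2 -> legal
(1,5): flips 1 -> legal
(2,1): no bracket -> illegal
(2,5): flips 1 -> legal
(3,1): no bracket -> illegal
(3,2): no bracket -> illegal
(3,5): flips 2 -> legal
(3,6): no bracket -> illegal
(4,6): flips 1 -> legal
(5,4): no bracket -> illegal
(5,6): no bracket -> illegal
W mobility = 7

Answer: B=7 W=7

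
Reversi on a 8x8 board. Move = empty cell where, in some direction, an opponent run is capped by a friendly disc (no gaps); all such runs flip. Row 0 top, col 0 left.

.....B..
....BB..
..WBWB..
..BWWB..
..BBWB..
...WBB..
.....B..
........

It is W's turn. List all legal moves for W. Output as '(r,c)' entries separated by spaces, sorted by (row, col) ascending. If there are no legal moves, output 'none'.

(0,3): no bracket -> illegal
(0,4): flips 1 -> legal
(0,6): flips 1 -> legal
(1,2): flips 1 -> legal
(1,3): flips 1 -> legal
(1,6): flips 1 -> legal
(2,1): no bracket -> illegal
(2,6): flips 2 -> legal
(3,1): flips 2 -> legal
(3,6): flips 1 -> legal
(4,1): flips 2 -> legal
(4,6): flips 2 -> legal
(5,1): flips 1 -> legal
(5,2): flips 3 -> legal
(5,6): flips 3 -> legal
(6,3): no bracket -> illegal
(6,4): flips 1 -> legal
(6,6): flips 1 -> legal
(7,4): no bracket -> illegal
(7,5): no bracket -> illegal
(7,6): no bracket -> illegal

Answer: (0,4) (0,6) (1,2) (1,3) (1,6) (2,6) (3,1) (3,6) (4,1) (4,6) (5,1) (5,2) (5,6) (6,4) (6,6)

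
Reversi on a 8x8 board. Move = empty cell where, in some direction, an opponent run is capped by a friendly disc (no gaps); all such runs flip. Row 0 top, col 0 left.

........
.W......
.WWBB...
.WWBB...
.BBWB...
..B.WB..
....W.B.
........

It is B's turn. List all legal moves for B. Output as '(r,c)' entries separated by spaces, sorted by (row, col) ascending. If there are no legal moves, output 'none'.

(0,0): flips 2 -> legal
(0,1): flips 3 -> legal
(0,2): no bracket -> illegal
(1,0): no bracket -> illegal
(1,2): flips 2 -> legal
(1,3): no bracket -> illegal
(2,0): flips 3 -> legal
(3,0): flips 2 -> legal
(4,0): no bracket -> illegal
(4,5): no bracket -> illegal
(5,3): flips 2 -> legal
(6,3): no bracket -> illegal
(6,5): no bracket -> illegal
(7,3): flips 1 -> legal
(7,4): flips 2 -> legal
(7,5): no bracket -> illegal

Answer: (0,0) (0,1) (1,2) (2,0) (3,0) (5,3) (7,3) (7,4)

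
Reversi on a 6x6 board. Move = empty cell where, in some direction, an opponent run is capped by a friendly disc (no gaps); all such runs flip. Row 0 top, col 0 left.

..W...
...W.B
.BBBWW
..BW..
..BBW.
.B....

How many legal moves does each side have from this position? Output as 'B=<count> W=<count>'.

-- B to move --
(0,1): no bracket -> illegal
(0,3): flips 1 -> legal
(0,4): flips 1 -> legal
(1,1): no bracket -> illegal
(1,2): no bracket -> illegal
(1,4): no bracket -> illegal
(3,4): flips 1 -> legal
(3,5): flips 1 -> legal
(4,5): flips 1 -> legal
(5,3): no bracket -> illegal
(5,4): no bracket -> illegal
(5,5): flips 2 -> legal
B mobility = 6
-- W to move --
(0,4): no bracket -> illegal
(0,5): flips 1 -> legal
(1,0): no bracket -> illegal
(1,1): flips 1 -> legal
(1,2): no bracket -> illegal
(1,4): no bracket -> illegal
(2,0): flips 3 -> legal
(3,0): no bracket -> illegal
(3,1): flips 2 -> legal
(3,4): no bracket -> illegal
(4,0): no bracket -> illegal
(4,1): flips 2 -> legal
(5,0): no bracket -> illegal
(5,2): no bracket -> illegal
(5,3): flips 1 -> legal
(5,4): no bracket -> illegal
W mobility = 6

Answer: B=6 W=6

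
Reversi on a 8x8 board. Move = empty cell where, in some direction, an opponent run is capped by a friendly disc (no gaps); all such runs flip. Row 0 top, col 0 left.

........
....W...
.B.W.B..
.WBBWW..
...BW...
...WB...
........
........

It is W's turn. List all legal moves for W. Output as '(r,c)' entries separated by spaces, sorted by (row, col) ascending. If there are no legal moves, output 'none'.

Answer: (1,1) (1,5) (1,6) (2,2) (3,6) (4,1) (4,2) (5,2) (5,5) (6,4)

Derivation:
(1,0): no bracket -> illegal
(1,1): flips 1 -> legal
(1,2): no bracket -> illegal
(1,5): flips 1 -> legal
(1,6): flips 1 -> legal
(2,0): no bracket -> illegal
(2,2): flips 1 -> legal
(2,4): no bracket -> illegal
(2,6): no bracket -> illegal
(3,0): no bracket -> illegal
(3,6): flips 1 -> legal
(4,1): flips 1 -> legal
(4,2): flips 1 -> legal
(4,5): no bracket -> illegal
(5,2): flips 1 -> legal
(5,5): flips 1 -> legal
(6,3): no bracket -> illegal
(6,4): flips 1 -> legal
(6,5): no bracket -> illegal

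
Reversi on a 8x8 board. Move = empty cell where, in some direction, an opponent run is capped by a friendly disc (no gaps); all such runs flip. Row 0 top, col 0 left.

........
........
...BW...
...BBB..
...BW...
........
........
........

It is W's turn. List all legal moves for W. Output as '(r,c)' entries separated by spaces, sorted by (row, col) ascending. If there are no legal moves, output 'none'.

Answer: (2,2) (2,6) (4,2) (4,6)

Derivation:
(1,2): no bracket -> illegal
(1,3): no bracket -> illegal
(1,4): no bracket -> illegal
(2,2): flips 2 -> legal
(2,5): no bracket -> illegal
(2,6): flips 1 -> legal
(3,2): no bracket -> illegal
(3,6): no bracket -> illegal
(4,2): flips 2 -> legal
(4,5): no bracket -> illegal
(4,6): flips 1 -> legal
(5,2): no bracket -> illegal
(5,3): no bracket -> illegal
(5,4): no bracket -> illegal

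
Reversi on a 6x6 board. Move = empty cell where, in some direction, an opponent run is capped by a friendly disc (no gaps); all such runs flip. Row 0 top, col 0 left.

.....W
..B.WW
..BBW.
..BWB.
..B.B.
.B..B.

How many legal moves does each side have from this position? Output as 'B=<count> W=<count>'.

-- B to move --
(0,3): no bracket -> illegal
(0,4): flips 2 -> legal
(1,3): no bracket -> illegal
(2,5): flips 1 -> legal
(3,5): no bracket -> illegal
(4,3): flips 1 -> legal
B mobility = 3
-- W to move --
(0,1): no bracket -> illegal
(0,2): no bracket -> illegal
(0,3): no bracket -> illegal
(1,1): flips 1 -> legal
(1,3): flips 1 -> legal
(2,1): flips 2 -> legal
(2,5): no bracket -> illegal
(3,1): flips 1 -> legal
(3,5): flips 1 -> legal
(4,0): no bracket -> illegal
(4,1): flips 2 -> legal
(4,3): no bracket -> illegal
(4,5): no bracket -> illegal
(5,0): no bracket -> illegal
(5,2): no bracket -> illegal
(5,3): no bracket -> illegal
(5,5): flips 1 -> legal
W mobility = 7

Answer: B=3 W=7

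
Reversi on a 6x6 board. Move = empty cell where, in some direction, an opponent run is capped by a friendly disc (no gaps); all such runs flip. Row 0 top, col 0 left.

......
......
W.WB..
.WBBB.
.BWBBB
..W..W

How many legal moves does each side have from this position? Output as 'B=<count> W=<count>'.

-- B to move --
(1,0): no bracket -> illegal
(1,1): flips 1 -> legal
(1,2): flips 1 -> legal
(1,3): no bracket -> illegal
(2,1): flips 2 -> legal
(3,0): flips 1 -> legal
(4,0): no bracket -> illegal
(5,1): flips 1 -> legal
(5,3): no bracket -> illegal
(5,4): no bracket -> illegal
B mobility = 5
-- W to move --
(1,2): no bracket -> illegal
(1,3): no bracket -> illegal
(1,4): no bracket -> illegal
(2,1): no bracket -> illegal
(2,4): flips 2 -> legal
(2,5): flips 2 -> legal
(3,0): flips 1 -> legal
(3,5): flips 4 -> legal
(4,0): flips 1 -> legal
(5,0): no bracket -> illegal
(5,1): flips 1 -> legal
(5,3): no bracket -> illegal
(5,4): no bracket -> illegal
W mobility = 6

Answer: B=5 W=6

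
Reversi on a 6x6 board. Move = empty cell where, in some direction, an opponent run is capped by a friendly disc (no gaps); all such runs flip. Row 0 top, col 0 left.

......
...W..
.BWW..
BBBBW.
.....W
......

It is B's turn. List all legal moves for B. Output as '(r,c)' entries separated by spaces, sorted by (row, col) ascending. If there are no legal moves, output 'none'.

Answer: (0,3) (0,4) (1,1) (1,2) (1,4) (2,4) (3,5)

Derivation:
(0,2): no bracket -> illegal
(0,3): flips 2 -> legal
(0,4): flips 2 -> legal
(1,1): flips 1 -> legal
(1,2): flips 1 -> legal
(1,4): flips 1 -> legal
(2,4): flips 2 -> legal
(2,5): no bracket -> illegal
(3,5): flips 1 -> legal
(4,3): no bracket -> illegal
(4,4): no bracket -> illegal
(5,4): no bracket -> illegal
(5,5): no bracket -> illegal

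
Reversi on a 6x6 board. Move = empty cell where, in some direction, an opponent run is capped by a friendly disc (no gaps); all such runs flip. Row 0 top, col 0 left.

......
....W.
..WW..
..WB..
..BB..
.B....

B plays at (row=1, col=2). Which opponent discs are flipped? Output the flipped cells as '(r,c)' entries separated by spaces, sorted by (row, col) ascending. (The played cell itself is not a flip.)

Dir NW: first cell '.' (not opp) -> no flip
Dir N: first cell '.' (not opp) -> no flip
Dir NE: first cell '.' (not opp) -> no flip
Dir W: first cell '.' (not opp) -> no flip
Dir E: first cell '.' (not opp) -> no flip
Dir SW: first cell '.' (not opp) -> no flip
Dir S: opp run (2,2) (3,2) capped by B -> flip
Dir SE: opp run (2,3), next='.' -> no flip

Answer: (2,2) (3,2)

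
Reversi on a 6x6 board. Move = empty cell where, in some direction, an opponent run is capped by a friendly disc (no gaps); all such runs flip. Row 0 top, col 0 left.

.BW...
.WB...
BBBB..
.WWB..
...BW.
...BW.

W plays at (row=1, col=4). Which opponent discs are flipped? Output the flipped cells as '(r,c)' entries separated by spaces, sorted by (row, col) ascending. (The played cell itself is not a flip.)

Dir NW: first cell '.' (not opp) -> no flip
Dir N: first cell '.' (not opp) -> no flip
Dir NE: first cell '.' (not opp) -> no flip
Dir W: first cell '.' (not opp) -> no flip
Dir E: first cell '.' (not opp) -> no flip
Dir SW: opp run (2,3) capped by W -> flip
Dir S: first cell '.' (not opp) -> no flip
Dir SE: first cell '.' (not opp) -> no flip

Answer: (2,3)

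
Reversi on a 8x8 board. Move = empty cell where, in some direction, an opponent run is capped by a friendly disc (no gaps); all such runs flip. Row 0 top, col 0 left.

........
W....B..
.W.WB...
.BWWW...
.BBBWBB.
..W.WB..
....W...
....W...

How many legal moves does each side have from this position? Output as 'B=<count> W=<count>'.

Answer: B=13 W=13

Derivation:
-- B to move --
(0,0): no bracket -> illegal
(0,1): no bracket -> illegal
(1,1): flips 1 -> legal
(1,2): flips 2 -> legal
(1,3): flips 2 -> legal
(1,4): flips 2 -> legal
(2,0): no bracket -> illegal
(2,2): flips 4 -> legal
(2,5): flips 1 -> legal
(3,0): no bracket -> illegal
(3,5): flips 3 -> legal
(5,1): no bracket -> illegal
(5,3): flips 1 -> legal
(6,1): flips 1 -> legal
(6,2): flips 1 -> legal
(6,3): flips 2 -> legal
(6,5): flips 1 -> legal
(7,3): flips 1 -> legal
(7,5): no bracket -> illegal
B mobility = 13
-- W to move --
(0,4): no bracket -> illegal
(0,5): no bracket -> illegal
(0,6): flips 2 -> legal
(1,3): no bracket -> illegal
(1,4): flips 1 -> legal
(1,6): no bracket -> illegal
(2,0): no bracket -> illegal
(2,2): no bracket -> illegal
(2,5): flips 1 -> legal
(2,6): no bracket -> illegal
(3,0): flips 2 -> legal
(3,5): no bracket -> illegal
(3,6): flips 1 -> legal
(3,7): flips 2 -> legal
(4,0): flips 3 -> legal
(4,7): flips 2 -> legal
(5,0): flips 1 -> legal
(5,1): flips 3 -> legal
(5,3): flips 1 -> legal
(5,6): flips 2 -> legal
(5,7): no bracket -> illegal
(6,5): no bracket -> illegal
(6,6): flips 1 -> legal
W mobility = 13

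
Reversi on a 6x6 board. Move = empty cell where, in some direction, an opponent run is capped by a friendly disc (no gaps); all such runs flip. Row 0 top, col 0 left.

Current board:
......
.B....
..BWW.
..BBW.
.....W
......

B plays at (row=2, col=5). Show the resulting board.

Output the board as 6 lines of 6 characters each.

Answer: ......
.B....
..BBBB
..BBW.
.....W
......

Derivation:
Place B at (2,5); scan 8 dirs for brackets.
Dir NW: first cell '.' (not opp) -> no flip
Dir N: first cell '.' (not opp) -> no flip
Dir NE: edge -> no flip
Dir W: opp run (2,4) (2,3) capped by B -> flip
Dir E: edge -> no flip
Dir SW: opp run (3,4), next='.' -> no flip
Dir S: first cell '.' (not opp) -> no flip
Dir SE: edge -> no flip
All flips: (2,3) (2,4)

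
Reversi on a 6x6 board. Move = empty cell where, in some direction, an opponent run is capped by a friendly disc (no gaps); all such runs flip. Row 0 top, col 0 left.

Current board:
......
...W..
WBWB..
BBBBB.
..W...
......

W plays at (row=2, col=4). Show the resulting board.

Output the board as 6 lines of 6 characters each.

Answer: ......
...W..
WBWWW.
BBBWB.
..W...
......

Derivation:
Place W at (2,4); scan 8 dirs for brackets.
Dir NW: first cell 'W' (not opp) -> no flip
Dir N: first cell '.' (not opp) -> no flip
Dir NE: first cell '.' (not opp) -> no flip
Dir W: opp run (2,3) capped by W -> flip
Dir E: first cell '.' (not opp) -> no flip
Dir SW: opp run (3,3) capped by W -> flip
Dir S: opp run (3,4), next='.' -> no flip
Dir SE: first cell '.' (not opp) -> no flip
All flips: (2,3) (3,3)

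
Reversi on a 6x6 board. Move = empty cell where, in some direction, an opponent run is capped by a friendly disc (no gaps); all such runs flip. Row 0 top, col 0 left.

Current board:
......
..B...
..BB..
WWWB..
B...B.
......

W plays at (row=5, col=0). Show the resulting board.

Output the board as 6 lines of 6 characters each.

Answer: ......
..B...
..BB..
WWWB..
W...B.
W.....

Derivation:
Place W at (5,0); scan 8 dirs for brackets.
Dir NW: edge -> no flip
Dir N: opp run (4,0) capped by W -> flip
Dir NE: first cell '.' (not opp) -> no flip
Dir W: edge -> no flip
Dir E: first cell '.' (not opp) -> no flip
Dir SW: edge -> no flip
Dir S: edge -> no flip
Dir SE: edge -> no flip
All flips: (4,0)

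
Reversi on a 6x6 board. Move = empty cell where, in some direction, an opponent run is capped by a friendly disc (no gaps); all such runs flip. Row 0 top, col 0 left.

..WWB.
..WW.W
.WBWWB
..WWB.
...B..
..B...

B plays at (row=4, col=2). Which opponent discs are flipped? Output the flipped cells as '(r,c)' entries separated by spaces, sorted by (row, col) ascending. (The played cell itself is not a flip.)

Dir NW: first cell '.' (not opp) -> no flip
Dir N: opp run (3,2) capped by B -> flip
Dir NE: opp run (3,3) (2,4) (1,5), next=edge -> no flip
Dir W: first cell '.' (not opp) -> no flip
Dir E: first cell 'B' (not opp) -> no flip
Dir SW: first cell '.' (not opp) -> no flip
Dir S: first cell 'B' (not opp) -> no flip
Dir SE: first cell '.' (not opp) -> no flip

Answer: (3,2)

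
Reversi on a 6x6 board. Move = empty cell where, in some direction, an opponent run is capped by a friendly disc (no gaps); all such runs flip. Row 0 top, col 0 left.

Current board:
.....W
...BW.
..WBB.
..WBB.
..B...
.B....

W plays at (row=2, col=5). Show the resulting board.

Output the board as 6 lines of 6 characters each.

Place W at (2,5); scan 8 dirs for brackets.
Dir NW: first cell 'W' (not opp) -> no flip
Dir N: first cell '.' (not opp) -> no flip
Dir NE: edge -> no flip
Dir W: opp run (2,4) (2,3) capped by W -> flip
Dir E: edge -> no flip
Dir SW: opp run (3,4), next='.' -> no flip
Dir S: first cell '.' (not opp) -> no flip
Dir SE: edge -> no flip
All flips: (2,3) (2,4)

Answer: .....W
...BW.
..WWWW
..WBB.
..B...
.B....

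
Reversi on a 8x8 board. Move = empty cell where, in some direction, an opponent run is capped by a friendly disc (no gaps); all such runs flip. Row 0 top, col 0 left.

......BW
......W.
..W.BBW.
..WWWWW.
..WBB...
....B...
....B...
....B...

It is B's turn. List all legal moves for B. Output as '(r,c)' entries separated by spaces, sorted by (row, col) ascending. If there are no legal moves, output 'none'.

Answer: (1,1) (1,7) (2,1) (2,3) (2,7) (4,1) (4,5) (4,6) (4,7) (5,1)

Derivation:
(0,5): no bracket -> illegal
(1,1): flips 2 -> legal
(1,2): no bracket -> illegal
(1,3): no bracket -> illegal
(1,5): no bracket -> illegal
(1,7): flips 2 -> legal
(2,1): flips 1 -> legal
(2,3): flips 1 -> legal
(2,7): flips 1 -> legal
(3,1): no bracket -> illegal
(3,7): no bracket -> illegal
(4,1): flips 1 -> legal
(4,5): flips 1 -> legal
(4,6): flips 4 -> legal
(4,7): flips 1 -> legal
(5,1): flips 2 -> legal
(5,2): no bracket -> illegal
(5,3): no bracket -> illegal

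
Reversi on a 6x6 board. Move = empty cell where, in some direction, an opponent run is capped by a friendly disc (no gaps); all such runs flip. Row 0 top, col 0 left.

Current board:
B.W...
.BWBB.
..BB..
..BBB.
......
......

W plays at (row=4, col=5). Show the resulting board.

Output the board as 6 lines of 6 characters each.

Answer: B.W...
.BWBB.
..BW..
..BBW.
.....W
......

Derivation:
Place W at (4,5); scan 8 dirs for brackets.
Dir NW: opp run (3,4) (2,3) capped by W -> flip
Dir N: first cell '.' (not opp) -> no flip
Dir NE: edge -> no flip
Dir W: first cell '.' (not opp) -> no flip
Dir E: edge -> no flip
Dir SW: first cell '.' (not opp) -> no flip
Dir S: first cell '.' (not opp) -> no flip
Dir SE: edge -> no flip
All flips: (2,3) (3,4)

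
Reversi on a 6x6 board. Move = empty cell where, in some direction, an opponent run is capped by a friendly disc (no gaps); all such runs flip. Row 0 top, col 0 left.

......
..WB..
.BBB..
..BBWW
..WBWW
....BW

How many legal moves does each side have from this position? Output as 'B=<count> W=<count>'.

Answer: B=9 W=7

Derivation:
-- B to move --
(0,1): flips 1 -> legal
(0,2): flips 1 -> legal
(0,3): flips 1 -> legal
(1,1): flips 1 -> legal
(2,4): flips 2 -> legal
(2,5): flips 1 -> legal
(3,1): no bracket -> illegal
(4,1): flips 1 -> legal
(5,1): flips 1 -> legal
(5,2): flips 1 -> legal
(5,3): no bracket -> illegal
B mobility = 9
-- W to move --
(0,2): no bracket -> illegal
(0,3): no bracket -> illegal
(0,4): no bracket -> illegal
(1,0): no bracket -> illegal
(1,1): flips 2 -> legal
(1,4): flips 1 -> legal
(2,0): no bracket -> illegal
(2,4): flips 1 -> legal
(3,0): flips 1 -> legal
(3,1): flips 2 -> legal
(4,1): no bracket -> illegal
(5,2): flips 1 -> legal
(5,3): flips 1 -> legal
W mobility = 7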